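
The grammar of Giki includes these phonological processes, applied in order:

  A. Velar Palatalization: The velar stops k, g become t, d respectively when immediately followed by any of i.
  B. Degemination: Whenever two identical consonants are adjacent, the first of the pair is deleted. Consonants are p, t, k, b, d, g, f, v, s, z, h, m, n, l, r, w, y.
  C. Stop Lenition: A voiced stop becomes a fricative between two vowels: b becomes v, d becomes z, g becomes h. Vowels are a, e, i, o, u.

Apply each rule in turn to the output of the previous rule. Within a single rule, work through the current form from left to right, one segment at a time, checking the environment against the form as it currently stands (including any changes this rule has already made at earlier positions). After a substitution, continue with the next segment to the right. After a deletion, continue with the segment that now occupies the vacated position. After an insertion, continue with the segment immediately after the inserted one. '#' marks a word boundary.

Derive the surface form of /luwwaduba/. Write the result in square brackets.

A Velar Palatalization: no change — [luwwaduba]
B Degemination: [luwwaduba] → [luwaduba]
C Stop Lenition: [luwaduba] → [luwazuva]

[luwazuva]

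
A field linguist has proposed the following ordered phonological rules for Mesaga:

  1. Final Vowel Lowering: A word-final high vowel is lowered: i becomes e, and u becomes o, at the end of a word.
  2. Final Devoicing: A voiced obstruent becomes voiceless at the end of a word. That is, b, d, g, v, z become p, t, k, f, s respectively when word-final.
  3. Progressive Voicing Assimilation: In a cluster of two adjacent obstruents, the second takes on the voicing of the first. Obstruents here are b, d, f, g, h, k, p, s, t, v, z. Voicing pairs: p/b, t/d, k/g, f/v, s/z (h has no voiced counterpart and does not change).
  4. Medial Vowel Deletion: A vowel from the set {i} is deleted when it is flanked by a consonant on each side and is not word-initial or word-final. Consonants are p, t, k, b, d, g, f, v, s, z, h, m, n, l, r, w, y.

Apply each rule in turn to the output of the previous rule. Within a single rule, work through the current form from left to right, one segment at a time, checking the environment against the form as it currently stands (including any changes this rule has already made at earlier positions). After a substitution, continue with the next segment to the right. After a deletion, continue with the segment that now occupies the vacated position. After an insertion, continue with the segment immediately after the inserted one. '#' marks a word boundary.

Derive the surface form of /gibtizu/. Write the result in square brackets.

1 Final Vowel Lowering: [gibtizu] → [gibtizo]
2 Final Devoicing: no change — [gibtizo]
3 Progressive Voicing Assimilation: [gibtizo] → [gibdizo]
4 Medial Vowel Deletion: [gibdizo] → [gbdzo]

[gbdzo]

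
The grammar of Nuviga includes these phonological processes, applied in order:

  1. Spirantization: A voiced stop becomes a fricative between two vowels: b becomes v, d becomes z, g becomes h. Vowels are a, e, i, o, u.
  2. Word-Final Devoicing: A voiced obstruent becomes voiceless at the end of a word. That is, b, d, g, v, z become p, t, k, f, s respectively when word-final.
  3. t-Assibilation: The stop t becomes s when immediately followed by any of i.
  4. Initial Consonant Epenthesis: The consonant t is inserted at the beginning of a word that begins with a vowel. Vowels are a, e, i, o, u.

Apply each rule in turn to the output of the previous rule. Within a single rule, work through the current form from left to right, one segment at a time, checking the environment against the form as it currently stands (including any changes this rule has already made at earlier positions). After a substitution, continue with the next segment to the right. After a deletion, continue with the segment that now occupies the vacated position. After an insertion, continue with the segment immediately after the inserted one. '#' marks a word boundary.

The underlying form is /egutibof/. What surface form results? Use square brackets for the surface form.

[tehusivof]

1 Spirantization: [egutibof] → [ehutivof]
2 Word-Final Devoicing: no change — [ehutivof]
3 t-Assibilation: [ehutivof] → [ehusivof]
4 Initial Consonant Epenthesis: [ehusivof] → [tehusivof]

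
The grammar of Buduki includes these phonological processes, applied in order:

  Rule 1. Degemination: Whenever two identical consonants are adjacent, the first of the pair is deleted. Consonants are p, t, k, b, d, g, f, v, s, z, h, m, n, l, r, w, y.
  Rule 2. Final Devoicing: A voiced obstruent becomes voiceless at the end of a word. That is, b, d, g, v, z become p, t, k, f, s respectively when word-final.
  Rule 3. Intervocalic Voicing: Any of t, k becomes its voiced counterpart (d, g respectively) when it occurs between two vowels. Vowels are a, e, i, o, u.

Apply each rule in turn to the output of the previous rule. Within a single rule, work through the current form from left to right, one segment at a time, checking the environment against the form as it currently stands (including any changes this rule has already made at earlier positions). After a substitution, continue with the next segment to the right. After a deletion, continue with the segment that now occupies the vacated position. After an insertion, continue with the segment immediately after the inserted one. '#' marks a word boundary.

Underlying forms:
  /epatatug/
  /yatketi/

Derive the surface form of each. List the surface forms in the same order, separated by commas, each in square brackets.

/epatatug/:
  Rule 1 Degemination: no change — [epatatug]
  Rule 2 Final Devoicing: [epatatug] → [epatatuk]
  Rule 3 Intervocalic Voicing: [epatatuk] → [epadaduk]
/yatketi/:
  Rule 1 Degemination: no change — [yatketi]
  Rule 2 Final Devoicing: no change — [yatketi]
  Rule 3 Intervocalic Voicing: [yatketi] → [yatkedi]

[epadaduk], [yatkedi]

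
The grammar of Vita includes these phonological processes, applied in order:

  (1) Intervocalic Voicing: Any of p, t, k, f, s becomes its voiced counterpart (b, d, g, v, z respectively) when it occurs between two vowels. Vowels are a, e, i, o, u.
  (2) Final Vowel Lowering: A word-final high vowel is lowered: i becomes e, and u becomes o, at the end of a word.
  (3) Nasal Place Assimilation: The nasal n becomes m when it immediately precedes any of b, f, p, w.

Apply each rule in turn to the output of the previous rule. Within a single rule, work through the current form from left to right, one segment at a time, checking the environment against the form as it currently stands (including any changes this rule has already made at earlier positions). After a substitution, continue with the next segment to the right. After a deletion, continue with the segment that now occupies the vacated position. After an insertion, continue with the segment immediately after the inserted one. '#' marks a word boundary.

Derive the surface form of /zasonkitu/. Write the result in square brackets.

[zazonkido]

(1) Intervocalic Voicing: [zasonkitu] → [zazonkidu]
(2) Final Vowel Lowering: [zazonkidu] → [zazonkido]
(3) Nasal Place Assimilation: no change — [zazonkido]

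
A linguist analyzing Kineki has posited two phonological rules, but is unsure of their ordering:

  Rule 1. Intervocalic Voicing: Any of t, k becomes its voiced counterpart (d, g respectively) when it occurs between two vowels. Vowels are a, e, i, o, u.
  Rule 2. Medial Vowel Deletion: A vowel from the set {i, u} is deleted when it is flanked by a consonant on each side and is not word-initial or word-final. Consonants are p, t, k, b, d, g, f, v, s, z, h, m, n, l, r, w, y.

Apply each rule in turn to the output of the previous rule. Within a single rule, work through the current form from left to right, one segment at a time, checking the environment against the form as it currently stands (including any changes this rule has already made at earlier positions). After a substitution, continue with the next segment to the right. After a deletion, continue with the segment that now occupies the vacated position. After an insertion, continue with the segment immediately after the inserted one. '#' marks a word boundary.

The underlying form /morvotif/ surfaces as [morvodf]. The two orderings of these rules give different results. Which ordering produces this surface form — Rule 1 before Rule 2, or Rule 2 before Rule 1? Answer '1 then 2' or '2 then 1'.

1 then 2

Order 1 then 2:
  1 Intervocalic Voicing: [morvotif] → [morvodif]
  2 Medial Vowel Deletion: [morvodif] → [morvodf]
  result: [morvodf]
Order 2 then 1:
  2 Medial Vowel Deletion: [morvotif] → [morvotf]
  1 Intervocalic Voicing: no change — [morvotf]
  result: [morvotf]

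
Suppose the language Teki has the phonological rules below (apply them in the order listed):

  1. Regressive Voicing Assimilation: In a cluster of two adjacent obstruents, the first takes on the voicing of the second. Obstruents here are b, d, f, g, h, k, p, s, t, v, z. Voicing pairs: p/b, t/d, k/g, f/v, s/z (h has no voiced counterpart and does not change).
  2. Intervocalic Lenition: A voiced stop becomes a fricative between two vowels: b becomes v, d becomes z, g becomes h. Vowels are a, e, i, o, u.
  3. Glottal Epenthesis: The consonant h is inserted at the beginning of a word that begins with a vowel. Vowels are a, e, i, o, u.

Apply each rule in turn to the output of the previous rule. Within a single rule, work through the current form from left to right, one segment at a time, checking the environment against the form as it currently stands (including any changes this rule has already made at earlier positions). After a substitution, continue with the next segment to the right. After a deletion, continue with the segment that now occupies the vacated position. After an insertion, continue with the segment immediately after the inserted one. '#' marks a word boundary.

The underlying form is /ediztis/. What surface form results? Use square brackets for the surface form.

[hezistis]

1 Regressive Voicing Assimilation: [ediztis] → [edistis]
2 Intervocalic Lenition: [edistis] → [ezistis]
3 Glottal Epenthesis: [ezistis] → [hezistis]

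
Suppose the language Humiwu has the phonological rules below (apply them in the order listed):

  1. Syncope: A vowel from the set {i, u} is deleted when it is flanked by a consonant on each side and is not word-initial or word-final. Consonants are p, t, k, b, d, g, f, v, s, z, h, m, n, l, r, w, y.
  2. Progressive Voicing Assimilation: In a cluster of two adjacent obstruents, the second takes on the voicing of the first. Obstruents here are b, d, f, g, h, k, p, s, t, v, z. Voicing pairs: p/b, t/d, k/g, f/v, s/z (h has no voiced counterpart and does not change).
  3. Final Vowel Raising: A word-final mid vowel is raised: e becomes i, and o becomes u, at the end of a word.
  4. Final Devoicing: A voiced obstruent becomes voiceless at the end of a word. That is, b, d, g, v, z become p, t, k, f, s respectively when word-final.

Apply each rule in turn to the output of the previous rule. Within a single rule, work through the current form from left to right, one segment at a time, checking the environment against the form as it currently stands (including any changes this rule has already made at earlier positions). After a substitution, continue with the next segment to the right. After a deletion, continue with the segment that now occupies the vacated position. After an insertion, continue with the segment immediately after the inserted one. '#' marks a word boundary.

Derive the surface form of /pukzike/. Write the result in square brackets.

[pkski]

1 Syncope: [pukzike] → [pkzke]
2 Progressive Voicing Assimilation: [pkzke] → [pkske]
3 Final Vowel Raising: [pkske] → [pkski]
4 Final Devoicing: no change — [pkski]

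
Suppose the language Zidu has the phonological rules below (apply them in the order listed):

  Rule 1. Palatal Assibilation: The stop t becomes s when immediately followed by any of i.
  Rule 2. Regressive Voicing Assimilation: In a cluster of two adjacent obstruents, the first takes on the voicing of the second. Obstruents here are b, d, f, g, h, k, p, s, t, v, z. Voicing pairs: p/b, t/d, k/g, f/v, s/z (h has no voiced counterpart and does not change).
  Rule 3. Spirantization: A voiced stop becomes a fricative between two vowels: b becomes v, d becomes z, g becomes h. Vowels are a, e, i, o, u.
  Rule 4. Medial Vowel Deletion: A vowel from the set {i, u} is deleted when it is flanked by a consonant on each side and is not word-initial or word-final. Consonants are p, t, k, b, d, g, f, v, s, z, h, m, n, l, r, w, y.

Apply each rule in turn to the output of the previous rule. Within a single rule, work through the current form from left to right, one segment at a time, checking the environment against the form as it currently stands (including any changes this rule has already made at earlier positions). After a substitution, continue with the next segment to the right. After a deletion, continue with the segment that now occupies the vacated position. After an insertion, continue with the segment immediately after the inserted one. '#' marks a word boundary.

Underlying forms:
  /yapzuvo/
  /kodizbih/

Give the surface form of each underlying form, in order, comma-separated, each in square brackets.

/yapzuvo/:
  Rule 1 Palatal Assibilation: no change — [yapzuvo]
  Rule 2 Regressive Voicing Assimilation: [yapzuvo] → [yabzuvo]
  Rule 3 Spirantization: no change — [yabzuvo]
  Rule 4 Medial Vowel Deletion: [yabzuvo] → [yabzvo]
/kodizbih/:
  Rule 1 Palatal Assibilation: no change — [kodizbih]
  Rule 2 Regressive Voicing Assimilation: no change — [kodizbih]
  Rule 3 Spirantization: [kodizbih] → [kozizbih]
  Rule 4 Medial Vowel Deletion: [kozizbih] → [kozzbh]

[yabzvo], [kozzbh]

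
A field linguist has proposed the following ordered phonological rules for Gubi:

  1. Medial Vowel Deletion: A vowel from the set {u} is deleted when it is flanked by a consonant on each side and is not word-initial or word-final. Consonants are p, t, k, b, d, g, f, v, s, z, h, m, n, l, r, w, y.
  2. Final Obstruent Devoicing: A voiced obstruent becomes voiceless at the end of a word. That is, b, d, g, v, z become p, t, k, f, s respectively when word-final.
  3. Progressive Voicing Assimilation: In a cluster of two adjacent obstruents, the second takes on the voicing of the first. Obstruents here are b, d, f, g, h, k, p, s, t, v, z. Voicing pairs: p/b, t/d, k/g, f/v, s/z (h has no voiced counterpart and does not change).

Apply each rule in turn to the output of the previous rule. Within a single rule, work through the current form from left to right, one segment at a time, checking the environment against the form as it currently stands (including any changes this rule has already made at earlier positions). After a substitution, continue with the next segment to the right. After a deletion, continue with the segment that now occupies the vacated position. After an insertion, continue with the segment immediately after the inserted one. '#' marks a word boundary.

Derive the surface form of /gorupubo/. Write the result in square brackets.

1 Medial Vowel Deletion: [gorupubo] → [gorpbo]
2 Final Obstruent Devoicing: no change — [gorpbo]
3 Progressive Voicing Assimilation: [gorpbo] → [gorppo]

[gorppo]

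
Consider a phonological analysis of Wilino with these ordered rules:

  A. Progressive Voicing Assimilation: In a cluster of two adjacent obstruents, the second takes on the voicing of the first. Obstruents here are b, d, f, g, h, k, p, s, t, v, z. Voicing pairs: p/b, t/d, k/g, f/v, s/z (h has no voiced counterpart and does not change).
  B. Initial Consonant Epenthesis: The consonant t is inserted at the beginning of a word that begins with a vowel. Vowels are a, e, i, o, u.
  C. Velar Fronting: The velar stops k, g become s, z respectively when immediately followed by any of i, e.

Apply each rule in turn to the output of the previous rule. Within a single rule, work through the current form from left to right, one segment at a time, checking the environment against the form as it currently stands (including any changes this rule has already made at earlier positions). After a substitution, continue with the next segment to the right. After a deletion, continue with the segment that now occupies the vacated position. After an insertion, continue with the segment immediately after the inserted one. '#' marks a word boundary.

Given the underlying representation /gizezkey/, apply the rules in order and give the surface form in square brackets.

A Progressive Voicing Assimilation: [gizezkey] → [gizezgey]
B Initial Consonant Epenthesis: no change — [gizezgey]
C Velar Fronting: [gizezgey] → [zizezzey]

[zizezzey]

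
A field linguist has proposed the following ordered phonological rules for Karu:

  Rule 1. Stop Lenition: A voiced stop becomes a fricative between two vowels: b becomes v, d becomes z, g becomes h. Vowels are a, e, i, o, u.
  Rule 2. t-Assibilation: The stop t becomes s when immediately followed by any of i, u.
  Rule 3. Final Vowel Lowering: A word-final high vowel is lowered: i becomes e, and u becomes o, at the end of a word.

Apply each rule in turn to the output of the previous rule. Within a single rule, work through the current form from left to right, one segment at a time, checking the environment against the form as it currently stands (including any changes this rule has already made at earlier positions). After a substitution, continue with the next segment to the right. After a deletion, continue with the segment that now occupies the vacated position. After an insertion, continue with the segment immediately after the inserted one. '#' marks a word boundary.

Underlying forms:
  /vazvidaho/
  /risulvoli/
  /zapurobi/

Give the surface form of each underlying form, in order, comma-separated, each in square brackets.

[vazvizaho], [risulvole], [zapurove]

/vazvidaho/:
  Rule 1 Stop Lenition: [vazvidaho] → [vazvizaho]
  Rule 2 t-Assibilation: no change — [vazvizaho]
  Rule 3 Final Vowel Lowering: no change — [vazvizaho]
/risulvoli/:
  Rule 1 Stop Lenition: no change — [risulvoli]
  Rule 2 t-Assibilation: no change — [risulvoli]
  Rule 3 Final Vowel Lowering: [risulvoli] → [risulvole]
/zapurobi/:
  Rule 1 Stop Lenition: [zapurobi] → [zapurovi]
  Rule 2 t-Assibilation: no change — [zapurovi]
  Rule 3 Final Vowel Lowering: [zapurovi] → [zapurove]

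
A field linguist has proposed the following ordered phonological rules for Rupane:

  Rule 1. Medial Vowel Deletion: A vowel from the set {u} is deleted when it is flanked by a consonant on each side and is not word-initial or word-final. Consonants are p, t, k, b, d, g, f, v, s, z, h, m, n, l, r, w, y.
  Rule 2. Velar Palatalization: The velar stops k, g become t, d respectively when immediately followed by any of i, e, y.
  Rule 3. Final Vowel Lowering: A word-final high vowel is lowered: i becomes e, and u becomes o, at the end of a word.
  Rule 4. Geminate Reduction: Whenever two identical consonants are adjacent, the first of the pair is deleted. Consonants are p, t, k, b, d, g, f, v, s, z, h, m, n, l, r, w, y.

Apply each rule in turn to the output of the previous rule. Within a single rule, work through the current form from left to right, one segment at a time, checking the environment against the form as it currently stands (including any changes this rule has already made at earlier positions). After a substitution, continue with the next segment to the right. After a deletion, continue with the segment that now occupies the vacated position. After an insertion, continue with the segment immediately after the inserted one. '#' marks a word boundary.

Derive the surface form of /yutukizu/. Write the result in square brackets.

Rule 1 Medial Vowel Deletion: [yutukizu] → [ytkizu]
Rule 2 Velar Palatalization: [ytkizu] → [yttizu]
Rule 3 Final Vowel Lowering: [yttizu] → [yttizo]
Rule 4 Geminate Reduction: [yttizo] → [ytizo]

[ytizo]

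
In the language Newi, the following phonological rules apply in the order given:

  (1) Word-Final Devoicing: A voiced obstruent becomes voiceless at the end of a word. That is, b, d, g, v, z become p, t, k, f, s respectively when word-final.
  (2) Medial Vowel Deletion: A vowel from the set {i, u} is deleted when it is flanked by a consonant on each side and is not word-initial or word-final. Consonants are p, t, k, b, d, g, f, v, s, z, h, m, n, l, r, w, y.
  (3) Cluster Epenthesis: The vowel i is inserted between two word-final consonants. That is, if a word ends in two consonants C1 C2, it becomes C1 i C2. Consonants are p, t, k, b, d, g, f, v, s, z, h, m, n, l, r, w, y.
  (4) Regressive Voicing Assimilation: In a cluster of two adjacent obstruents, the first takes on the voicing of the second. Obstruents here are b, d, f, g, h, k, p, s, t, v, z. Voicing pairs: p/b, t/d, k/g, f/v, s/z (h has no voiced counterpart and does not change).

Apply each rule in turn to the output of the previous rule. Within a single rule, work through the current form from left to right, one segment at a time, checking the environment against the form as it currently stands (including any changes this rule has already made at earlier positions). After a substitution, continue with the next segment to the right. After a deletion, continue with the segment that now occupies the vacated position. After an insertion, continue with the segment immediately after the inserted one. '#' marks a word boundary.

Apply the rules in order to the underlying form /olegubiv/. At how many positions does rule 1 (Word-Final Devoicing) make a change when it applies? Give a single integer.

1

(1) Word-Final Devoicing: [olegubiv] → [olegubif]
(2) Medial Vowel Deletion: [olegubif] → [olegbf]
(3) Cluster Epenthesis: [olegbf] → [olegbif]
(4) Regressive Voicing Assimilation: no change — [olegbif]
Rule 1 changed 1 position(s).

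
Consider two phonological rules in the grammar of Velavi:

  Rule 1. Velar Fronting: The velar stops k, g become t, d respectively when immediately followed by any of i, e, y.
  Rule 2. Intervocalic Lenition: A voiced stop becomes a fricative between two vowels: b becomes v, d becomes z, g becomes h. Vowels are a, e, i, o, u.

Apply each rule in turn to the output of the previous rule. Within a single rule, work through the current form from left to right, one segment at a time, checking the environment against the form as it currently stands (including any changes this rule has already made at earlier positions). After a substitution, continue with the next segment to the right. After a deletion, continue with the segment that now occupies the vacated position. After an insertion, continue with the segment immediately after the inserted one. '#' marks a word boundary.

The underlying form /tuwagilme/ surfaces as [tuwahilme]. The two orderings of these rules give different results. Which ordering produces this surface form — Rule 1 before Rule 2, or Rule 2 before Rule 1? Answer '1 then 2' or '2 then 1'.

Order 1 then 2:
  1 Velar Fronting: [tuwagilme] → [tuwadilme]
  2 Intervocalic Lenition: [tuwadilme] → [tuwazilme]
  result: [tuwazilme]
Order 2 then 1:
  2 Intervocalic Lenition: [tuwagilme] → [tuwahilme]
  1 Velar Fronting: no change — [tuwahilme]
  result: [tuwahilme]

2 then 1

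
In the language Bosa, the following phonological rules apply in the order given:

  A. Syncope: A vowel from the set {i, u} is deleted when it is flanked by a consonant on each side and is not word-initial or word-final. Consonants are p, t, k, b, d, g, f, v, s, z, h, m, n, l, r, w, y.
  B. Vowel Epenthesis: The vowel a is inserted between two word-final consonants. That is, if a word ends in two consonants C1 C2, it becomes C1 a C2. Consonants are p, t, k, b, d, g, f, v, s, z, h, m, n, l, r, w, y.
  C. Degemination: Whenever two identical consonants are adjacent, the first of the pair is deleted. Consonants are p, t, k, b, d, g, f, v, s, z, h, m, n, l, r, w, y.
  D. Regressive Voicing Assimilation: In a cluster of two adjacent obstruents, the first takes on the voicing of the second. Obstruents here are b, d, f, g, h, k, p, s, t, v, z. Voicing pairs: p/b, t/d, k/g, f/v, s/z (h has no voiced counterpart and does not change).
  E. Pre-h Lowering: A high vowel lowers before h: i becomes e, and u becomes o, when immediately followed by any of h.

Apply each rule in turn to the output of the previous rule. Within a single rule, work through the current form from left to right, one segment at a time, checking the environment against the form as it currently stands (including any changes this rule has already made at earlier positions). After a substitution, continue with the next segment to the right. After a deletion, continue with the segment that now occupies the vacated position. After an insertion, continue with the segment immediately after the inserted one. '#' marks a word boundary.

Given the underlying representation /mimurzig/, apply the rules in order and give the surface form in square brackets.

A Syncope: [mimurzig] → [mmrzg]
B Vowel Epenthesis: [mmrzg] → [mmrzag]
C Degemination: [mmrzag] → [mrzag]
D Regressive Voicing Assimilation: no change — [mrzag]
E Pre-h Lowering: no change — [mrzag]

[mrzag]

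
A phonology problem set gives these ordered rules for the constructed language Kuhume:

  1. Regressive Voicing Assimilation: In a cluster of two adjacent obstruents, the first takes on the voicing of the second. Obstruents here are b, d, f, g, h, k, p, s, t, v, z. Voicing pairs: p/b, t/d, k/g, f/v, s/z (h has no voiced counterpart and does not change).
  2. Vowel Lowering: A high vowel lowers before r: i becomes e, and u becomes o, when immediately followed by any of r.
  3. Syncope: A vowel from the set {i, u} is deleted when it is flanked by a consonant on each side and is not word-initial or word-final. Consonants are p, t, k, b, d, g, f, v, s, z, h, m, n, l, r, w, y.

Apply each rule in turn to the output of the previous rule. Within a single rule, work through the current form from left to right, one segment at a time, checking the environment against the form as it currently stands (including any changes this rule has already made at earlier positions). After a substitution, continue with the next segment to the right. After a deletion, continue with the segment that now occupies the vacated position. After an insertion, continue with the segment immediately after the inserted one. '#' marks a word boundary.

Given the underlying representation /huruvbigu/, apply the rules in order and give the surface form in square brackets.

1 Regressive Voicing Assimilation: no change — [huruvbigu]
2 Vowel Lowering: [huruvbigu] → [horuvbigu]
3 Syncope: [horuvbigu] → [horvbgu]

[horvbgu]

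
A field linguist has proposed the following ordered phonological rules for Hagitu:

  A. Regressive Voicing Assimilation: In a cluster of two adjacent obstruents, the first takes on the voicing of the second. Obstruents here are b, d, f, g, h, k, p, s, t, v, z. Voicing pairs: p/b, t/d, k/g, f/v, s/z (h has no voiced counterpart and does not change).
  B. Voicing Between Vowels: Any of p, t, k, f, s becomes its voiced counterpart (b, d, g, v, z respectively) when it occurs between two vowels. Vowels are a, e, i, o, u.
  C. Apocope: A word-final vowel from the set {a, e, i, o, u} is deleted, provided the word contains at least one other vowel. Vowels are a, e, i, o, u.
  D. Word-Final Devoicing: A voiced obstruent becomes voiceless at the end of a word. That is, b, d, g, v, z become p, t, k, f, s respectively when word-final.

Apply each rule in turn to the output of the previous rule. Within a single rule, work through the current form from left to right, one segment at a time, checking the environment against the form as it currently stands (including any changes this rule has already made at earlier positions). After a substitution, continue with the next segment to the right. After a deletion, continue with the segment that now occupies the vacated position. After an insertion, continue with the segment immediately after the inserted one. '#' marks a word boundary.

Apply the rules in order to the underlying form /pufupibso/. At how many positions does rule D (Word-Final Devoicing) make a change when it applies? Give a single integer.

A Regressive Voicing Assimilation: [pufupibso] → [pufupipso]
B Voicing Between Vowels: [pufupipso] → [puvubipso]
C Apocope: [puvubipso] → [puvubips]
D Word-Final Devoicing: no change — [puvubips]
Rule D changed 0 position(s).

0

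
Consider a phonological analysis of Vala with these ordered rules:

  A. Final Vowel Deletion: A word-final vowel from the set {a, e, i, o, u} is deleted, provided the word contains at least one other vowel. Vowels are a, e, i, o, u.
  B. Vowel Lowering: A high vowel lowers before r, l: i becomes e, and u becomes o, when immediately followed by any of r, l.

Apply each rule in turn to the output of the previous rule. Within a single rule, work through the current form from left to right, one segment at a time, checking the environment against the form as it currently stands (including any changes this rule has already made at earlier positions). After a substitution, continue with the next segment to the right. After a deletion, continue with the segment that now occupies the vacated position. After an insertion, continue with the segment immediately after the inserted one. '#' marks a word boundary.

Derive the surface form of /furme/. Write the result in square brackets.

A Final Vowel Deletion: [furme] → [furm]
B Vowel Lowering: [furm] → [form]

[form]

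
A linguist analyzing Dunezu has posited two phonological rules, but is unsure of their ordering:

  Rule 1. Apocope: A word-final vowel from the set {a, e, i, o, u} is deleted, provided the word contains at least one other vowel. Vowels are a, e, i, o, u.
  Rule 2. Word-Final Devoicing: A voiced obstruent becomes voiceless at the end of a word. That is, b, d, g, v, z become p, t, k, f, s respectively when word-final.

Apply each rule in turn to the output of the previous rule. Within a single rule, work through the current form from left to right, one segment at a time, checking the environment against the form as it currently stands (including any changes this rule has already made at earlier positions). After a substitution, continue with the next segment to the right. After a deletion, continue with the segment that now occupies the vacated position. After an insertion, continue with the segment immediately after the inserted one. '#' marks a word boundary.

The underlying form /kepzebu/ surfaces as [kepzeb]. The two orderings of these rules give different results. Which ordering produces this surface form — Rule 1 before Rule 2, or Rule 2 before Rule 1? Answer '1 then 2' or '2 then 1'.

2 then 1

Order 1 then 2:
  1 Apocope: [kepzebu] → [kepzeb]
  2 Word-Final Devoicing: [kepzeb] → [kepzep]
  result: [kepzep]
Order 2 then 1:
  2 Word-Final Devoicing: no change — [kepzebu]
  1 Apocope: [kepzebu] → [kepzeb]
  result: [kepzeb]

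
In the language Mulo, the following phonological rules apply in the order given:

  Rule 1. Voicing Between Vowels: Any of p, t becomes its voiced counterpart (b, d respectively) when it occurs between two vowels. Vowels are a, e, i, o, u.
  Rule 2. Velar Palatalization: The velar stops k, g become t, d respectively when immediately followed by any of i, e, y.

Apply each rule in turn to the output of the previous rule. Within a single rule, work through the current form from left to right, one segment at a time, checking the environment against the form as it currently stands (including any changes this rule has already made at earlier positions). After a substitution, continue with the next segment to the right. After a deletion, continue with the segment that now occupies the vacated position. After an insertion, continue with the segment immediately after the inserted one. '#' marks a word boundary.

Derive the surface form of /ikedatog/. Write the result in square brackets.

Rule 1 Voicing Between Vowels: [ikedatog] → [ikedadog]
Rule 2 Velar Palatalization: [ikedadog] → [itedadog]

[itedadog]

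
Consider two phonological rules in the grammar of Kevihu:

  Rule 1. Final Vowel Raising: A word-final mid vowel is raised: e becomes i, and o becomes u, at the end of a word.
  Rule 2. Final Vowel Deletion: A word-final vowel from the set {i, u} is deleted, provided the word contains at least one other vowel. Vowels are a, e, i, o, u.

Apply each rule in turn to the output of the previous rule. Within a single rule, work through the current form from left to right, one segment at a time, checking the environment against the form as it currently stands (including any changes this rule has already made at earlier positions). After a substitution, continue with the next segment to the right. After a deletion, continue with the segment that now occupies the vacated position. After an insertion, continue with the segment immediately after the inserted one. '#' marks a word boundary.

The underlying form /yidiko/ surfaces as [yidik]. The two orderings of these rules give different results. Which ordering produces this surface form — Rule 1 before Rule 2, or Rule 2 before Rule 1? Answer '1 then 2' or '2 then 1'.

Order 1 then 2:
  1 Final Vowel Raising: [yidiko] → [yidiku]
  2 Final Vowel Deletion: [yidiku] → [yidik]
  result: [yidik]
Order 2 then 1:
  2 Final Vowel Deletion: no change — [yidiko]
  1 Final Vowel Raising: [yidiko] → [yidiku]
  result: [yidiku]

1 then 2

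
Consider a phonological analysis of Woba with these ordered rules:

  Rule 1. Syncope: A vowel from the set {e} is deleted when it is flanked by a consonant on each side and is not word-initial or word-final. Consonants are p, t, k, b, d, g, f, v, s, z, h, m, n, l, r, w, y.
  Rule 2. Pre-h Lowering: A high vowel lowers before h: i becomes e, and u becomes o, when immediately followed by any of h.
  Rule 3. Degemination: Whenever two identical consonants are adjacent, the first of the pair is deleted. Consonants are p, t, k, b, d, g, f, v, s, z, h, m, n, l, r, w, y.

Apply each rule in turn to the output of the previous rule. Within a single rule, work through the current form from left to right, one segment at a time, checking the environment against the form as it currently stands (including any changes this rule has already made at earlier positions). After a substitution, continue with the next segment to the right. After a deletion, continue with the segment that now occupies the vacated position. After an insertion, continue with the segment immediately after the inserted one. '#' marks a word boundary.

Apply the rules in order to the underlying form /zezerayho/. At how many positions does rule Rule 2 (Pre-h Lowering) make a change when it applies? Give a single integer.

Rule 1 Syncope: [zezerayho] → [zzrayho]
Rule 2 Pre-h Lowering: no change — [zzrayho]
Rule 3 Degemination: [zzrayho] → [zrayho]
Rule Rule 2 changed 0 position(s).

0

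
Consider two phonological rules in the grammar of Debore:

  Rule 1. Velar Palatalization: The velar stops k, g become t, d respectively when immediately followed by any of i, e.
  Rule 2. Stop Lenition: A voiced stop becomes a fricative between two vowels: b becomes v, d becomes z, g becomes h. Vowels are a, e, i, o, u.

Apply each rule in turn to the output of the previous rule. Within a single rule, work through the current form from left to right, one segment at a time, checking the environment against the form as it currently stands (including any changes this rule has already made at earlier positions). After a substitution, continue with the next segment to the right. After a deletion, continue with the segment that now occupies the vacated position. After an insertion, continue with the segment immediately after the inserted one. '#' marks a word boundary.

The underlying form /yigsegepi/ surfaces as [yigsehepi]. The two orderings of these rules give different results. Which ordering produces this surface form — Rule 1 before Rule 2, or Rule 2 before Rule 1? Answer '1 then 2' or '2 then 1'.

2 then 1

Order 1 then 2:
  1 Velar Palatalization: [yigsegepi] → [yigsedepi]
  2 Stop Lenition: [yigsedepi] → [yigsezepi]
  result: [yigsezepi]
Order 2 then 1:
  2 Stop Lenition: [yigsegepi] → [yigsehepi]
  1 Velar Palatalization: no change — [yigsehepi]
  result: [yigsehepi]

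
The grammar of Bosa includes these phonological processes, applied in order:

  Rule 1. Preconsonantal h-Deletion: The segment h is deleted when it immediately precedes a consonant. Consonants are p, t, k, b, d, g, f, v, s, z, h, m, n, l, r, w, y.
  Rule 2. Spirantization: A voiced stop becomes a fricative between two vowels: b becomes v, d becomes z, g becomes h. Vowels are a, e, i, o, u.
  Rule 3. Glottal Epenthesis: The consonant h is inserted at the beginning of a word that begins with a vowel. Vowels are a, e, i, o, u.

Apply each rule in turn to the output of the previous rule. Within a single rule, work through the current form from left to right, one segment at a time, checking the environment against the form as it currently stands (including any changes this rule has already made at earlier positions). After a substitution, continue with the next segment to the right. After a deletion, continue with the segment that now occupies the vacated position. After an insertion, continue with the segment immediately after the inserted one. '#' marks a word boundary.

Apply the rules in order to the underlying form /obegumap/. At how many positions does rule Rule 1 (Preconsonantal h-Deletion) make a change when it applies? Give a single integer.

0

Rule 1 Preconsonantal h-Deletion: no change — [obegumap]
Rule 2 Spirantization: [obegumap] → [ovehumap]
Rule 3 Glottal Epenthesis: [ovehumap] → [hovehumap]
Rule Rule 1 changed 0 position(s).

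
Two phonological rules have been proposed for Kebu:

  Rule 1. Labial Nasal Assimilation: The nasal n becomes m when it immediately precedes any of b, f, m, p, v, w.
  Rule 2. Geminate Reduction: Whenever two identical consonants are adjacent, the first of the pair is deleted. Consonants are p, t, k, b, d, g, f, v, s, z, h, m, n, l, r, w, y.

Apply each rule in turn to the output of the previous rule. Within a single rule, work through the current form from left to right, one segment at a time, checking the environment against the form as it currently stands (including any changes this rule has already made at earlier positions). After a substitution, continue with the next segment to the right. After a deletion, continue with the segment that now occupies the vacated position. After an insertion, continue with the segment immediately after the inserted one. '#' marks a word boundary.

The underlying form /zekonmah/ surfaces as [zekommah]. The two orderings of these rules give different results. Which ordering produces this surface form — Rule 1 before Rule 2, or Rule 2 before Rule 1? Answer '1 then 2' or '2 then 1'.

Order 1 then 2:
  1 Labial Nasal Assimilation: [zekonmah] → [zekommah]
  2 Geminate Reduction: [zekommah] → [zekomah]
  result: [zekomah]
Order 2 then 1:
  2 Geminate Reduction: no change — [zekonmah]
  1 Labial Nasal Assimilation: [zekonmah] → [zekommah]
  result: [zekommah]

2 then 1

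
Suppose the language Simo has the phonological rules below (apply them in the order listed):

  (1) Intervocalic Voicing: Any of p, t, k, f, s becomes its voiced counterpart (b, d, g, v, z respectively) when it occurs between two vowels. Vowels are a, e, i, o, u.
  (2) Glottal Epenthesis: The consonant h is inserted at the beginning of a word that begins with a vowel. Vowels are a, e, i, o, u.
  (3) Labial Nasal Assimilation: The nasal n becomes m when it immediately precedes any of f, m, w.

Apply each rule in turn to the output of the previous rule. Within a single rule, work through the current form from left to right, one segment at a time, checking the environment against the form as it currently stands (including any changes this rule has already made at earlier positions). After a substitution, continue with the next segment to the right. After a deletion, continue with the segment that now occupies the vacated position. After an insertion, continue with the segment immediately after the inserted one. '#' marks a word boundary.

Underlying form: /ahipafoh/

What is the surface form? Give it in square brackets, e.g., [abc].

(1) Intervocalic Voicing: [ahipafoh] → [ahibavoh]
(2) Glottal Epenthesis: [ahibavoh] → [hahibavoh]
(3) Labial Nasal Assimilation: no change — [hahibavoh]

[hahibavoh]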